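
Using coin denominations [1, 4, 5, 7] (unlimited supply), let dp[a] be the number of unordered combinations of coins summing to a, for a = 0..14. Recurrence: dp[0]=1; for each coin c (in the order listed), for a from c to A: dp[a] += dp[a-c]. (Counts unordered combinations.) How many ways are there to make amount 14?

13

after  coin     0     1     2     3     4     5     6     7     8     9    10    11    12    13    14
          1     1     1     1     1     1     1     1     1     1     1     1     1     1     1     1
          4     1     1     1     1     2     2     2     2     3     3     3     3     4     4     4
          5     1     1     1     1     2     3     3     3     4     5     6     6     7     8     9
          7     1     1     1     1     2     3     3     4     5     6     7     8    10    11    13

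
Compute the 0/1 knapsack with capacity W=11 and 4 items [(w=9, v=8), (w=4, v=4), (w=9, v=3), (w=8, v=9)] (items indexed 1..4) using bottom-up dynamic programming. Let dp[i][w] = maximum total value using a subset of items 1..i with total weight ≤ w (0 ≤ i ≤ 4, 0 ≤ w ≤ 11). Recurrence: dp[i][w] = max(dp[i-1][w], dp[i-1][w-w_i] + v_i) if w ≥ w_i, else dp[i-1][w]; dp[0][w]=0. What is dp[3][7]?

i\w   0   1   2   3   4   5   6   7   8   9  10  11
  0   0   0   0   0   0   0   0   0   0   0   0   0
  1   0   0   0   0   0   0   0   0   0   8   8   8
  2   0   0   0   0   4   4   4   4   4   8   8   8
  3   0   0   0   0   4   4   4   4   4   8   8   8
  4   0   0   0   0   4   4   4   4   9   9   9   9

4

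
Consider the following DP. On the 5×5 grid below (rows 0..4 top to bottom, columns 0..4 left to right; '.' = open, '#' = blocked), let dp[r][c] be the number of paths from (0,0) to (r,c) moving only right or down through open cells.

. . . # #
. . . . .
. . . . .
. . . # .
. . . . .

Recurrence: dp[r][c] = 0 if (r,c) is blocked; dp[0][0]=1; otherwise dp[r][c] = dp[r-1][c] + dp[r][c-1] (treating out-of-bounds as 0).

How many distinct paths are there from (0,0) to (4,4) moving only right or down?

27

r\c   0   1   2   3   4
  0   1   1   1   0   0
  1   1   2   3   3   3
  2   1   3   6   9  12
  3   1   4  10   0  12
  4   1   5  15  15  27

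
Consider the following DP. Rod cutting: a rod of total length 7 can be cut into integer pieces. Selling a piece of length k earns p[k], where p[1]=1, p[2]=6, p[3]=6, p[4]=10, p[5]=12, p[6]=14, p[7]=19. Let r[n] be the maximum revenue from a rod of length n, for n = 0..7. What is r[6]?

   n    0    1    2    3    4    5    6    7
r[n]    0    1    6    7   12   13   18   19

18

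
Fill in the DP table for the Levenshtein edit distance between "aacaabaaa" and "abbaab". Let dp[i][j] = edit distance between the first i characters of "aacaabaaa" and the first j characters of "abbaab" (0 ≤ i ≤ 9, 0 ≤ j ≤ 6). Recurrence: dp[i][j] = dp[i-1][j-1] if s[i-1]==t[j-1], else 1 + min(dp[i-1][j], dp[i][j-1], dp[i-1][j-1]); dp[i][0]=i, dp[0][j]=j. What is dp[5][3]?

   ''  a  b  b  a  a  b
''  0  1  2  3  4  5  6
 a  1  0  1  2  3  4  5
 a  2  1  1  2  2  3  4
 c  3  2  2  2  3  3  4
 a  4  3  3  3  2  3  4
 a  5  4  4  4  3  2  3
 b  6  5  4  4  4  3  2
 a  7  6  5  5  4  4  3
 a  8  7  6  6  5  4  4
 a  9  8  7  7  6  5  5

4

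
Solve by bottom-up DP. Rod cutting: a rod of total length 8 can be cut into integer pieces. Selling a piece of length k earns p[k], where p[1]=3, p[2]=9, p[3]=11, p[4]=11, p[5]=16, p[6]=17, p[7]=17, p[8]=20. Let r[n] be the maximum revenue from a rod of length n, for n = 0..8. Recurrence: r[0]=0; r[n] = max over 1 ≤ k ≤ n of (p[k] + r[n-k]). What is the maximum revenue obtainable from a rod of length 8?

36

   n    0    1    2    3    4    5    6    7    8
r[n]    0    3    9   12   18   21   27   30   36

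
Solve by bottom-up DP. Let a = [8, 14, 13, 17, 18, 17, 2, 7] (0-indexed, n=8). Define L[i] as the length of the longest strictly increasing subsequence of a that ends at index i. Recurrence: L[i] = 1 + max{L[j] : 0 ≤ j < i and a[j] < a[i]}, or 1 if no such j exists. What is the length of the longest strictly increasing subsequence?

   i    0    1    2    3    4    5    6    7
a[i]    8   14   13   17   18   17    2    7
L[i]    1    2    2    3    4    3    1    2

4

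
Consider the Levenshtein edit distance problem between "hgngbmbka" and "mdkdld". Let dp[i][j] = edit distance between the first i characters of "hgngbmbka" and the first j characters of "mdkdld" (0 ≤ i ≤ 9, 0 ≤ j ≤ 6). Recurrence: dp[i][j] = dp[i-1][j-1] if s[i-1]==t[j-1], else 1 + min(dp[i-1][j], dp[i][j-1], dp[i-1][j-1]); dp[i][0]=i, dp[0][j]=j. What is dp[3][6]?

   ''  m  d  k  d  l  d
''  0  1  2  3  4  5  6
 h  1  1  2  3  4  5  6
 g  2  2  2  3  4  5  6
 n  3  3  3  3  4  5  6
 g  4  4  4  4  4  5  6
 b  5  5  5  5  5  5  6
 m  6  5  6  6  6  6  6
 b  7  6  6  7  7  7  7
 k  8  7  7  6  7  8  8
 a  9  8  8  7  7  8  9

6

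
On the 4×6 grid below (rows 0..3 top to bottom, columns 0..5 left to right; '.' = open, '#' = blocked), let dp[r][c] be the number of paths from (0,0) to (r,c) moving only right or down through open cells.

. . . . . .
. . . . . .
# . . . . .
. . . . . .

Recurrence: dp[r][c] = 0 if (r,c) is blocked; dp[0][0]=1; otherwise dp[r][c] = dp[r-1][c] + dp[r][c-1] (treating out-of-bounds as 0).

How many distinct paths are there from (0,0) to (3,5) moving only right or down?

50

r\c   0   1   2   3   4   5
  0   1   1   1   1   1   1
  1   1   2   3   4   5   6
  2   0   2   5   9  14  20
  3   0   2   7  16  30  50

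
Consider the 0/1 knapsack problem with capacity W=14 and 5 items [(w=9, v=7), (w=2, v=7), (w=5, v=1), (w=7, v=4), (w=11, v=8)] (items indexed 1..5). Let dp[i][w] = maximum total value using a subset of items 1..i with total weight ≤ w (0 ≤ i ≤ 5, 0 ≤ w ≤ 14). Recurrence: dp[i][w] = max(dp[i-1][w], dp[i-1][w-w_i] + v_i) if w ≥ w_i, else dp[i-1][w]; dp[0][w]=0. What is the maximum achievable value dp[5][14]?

15

i\w   0   1   2   3   4   5   6   7   8   9  10  11  12  13  14
  0   0   0   0   0   0   0   0   0   0   0   0   0   0   0   0
  1   0   0   0   0   0   0   0   0   0   7   7   7   7   7   7
  2   0   0   7   7   7   7   7   7   7   7   7  14  14  14  14
  3   0   0   7   7   7   7   7   8   8   8   8  14  14  14  14
  4   0   0   7   7   7   7   7   8   8  11  11  14  14  14  14
  5   0   0   7   7   7   7   7   8   8  11  11  14  14  15  15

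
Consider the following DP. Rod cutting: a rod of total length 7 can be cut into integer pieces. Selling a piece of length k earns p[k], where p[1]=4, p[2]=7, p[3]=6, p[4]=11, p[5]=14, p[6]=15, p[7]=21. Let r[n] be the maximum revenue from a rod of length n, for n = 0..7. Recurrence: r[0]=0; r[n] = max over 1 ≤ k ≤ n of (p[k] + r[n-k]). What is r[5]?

   n    0    1    2    3    4    5    6    7
r[n]    0    4    8   12   16   20   24   28

20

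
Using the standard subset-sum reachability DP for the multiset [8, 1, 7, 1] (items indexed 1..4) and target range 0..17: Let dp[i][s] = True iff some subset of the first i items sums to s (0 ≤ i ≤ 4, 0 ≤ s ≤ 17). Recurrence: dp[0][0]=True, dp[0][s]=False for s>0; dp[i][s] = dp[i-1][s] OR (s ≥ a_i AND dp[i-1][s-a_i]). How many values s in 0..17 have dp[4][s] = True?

i\s   0   1   2   3   4   5   6   7   8   9  10  11  12  13  14  15  16  17
  0   T   F   F   F   F   F   F   F   F   F   F   F   F   F   F   F   F   F
  1   T   F   F   F   F   F   F   F   T   F   F   F   F   F   F   F   F   F
  2   T   T   F   F   F   F   F   F   T   T   F   F   F   F   F   F   F   F
  3   T   T   F   F   F   F   F   T   T   T   F   F   F   F   F   T   T   F
  4   T   T   T   F   F   F   F   T   T   T   T   F   F   F   F   T   T   T

10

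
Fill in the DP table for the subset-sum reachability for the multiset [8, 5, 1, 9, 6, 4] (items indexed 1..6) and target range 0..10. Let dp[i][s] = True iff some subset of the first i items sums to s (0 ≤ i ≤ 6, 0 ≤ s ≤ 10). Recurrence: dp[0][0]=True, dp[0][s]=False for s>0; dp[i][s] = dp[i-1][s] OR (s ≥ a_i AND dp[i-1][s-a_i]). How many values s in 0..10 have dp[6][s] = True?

i\s   0   1   2   3   4   5   6   7   8   9  10
  0   T   F   F   F   F   F   F   F   F   F   F
  1   T   F   F   F   F   F   F   F   T   F   F
  2   T   F   F   F   F   T   F   F   T   F   F
  3   T   T   F   F   F   T   T   F   T   T   F
  4   T   T   F   F   F   T   T   F   T   T   T
  5   T   T   F   F   F   T   T   T   T   T   T
  6   T   T   F   F   T   T   T   T   T   T   T

9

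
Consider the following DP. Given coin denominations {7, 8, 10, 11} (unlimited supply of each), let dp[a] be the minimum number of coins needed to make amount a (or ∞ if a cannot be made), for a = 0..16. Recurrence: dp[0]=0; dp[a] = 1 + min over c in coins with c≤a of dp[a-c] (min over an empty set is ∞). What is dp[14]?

 a  0  1  2  3  4  5  6  7  8  9 10 11 12 13 14 15 16
dp  0  -  -  -  -  -  -  1  1  -  1  1  -  -  2  2  2
(- denotes ∞ / unreachable)

2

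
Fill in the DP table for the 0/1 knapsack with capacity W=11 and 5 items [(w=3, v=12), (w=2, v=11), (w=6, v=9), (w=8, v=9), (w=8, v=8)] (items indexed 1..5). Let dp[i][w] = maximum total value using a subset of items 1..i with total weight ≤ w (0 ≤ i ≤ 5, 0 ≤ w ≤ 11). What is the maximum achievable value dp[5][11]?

32

i\w   0   1   2   3   4   5   6   7   8   9  10  11
  0   0   0   0   0   0   0   0   0   0   0   0   0
  1   0   0   0  12  12  12  12  12  12  12  12  12
  2   0   0  11  12  12  23  23  23  23  23  23  23
  3   0   0  11  12  12  23  23  23  23  23  23  32
  4   0   0  11  12  12  23  23  23  23  23  23  32
  5   0   0  11  12  12  23  23  23  23  23  23  32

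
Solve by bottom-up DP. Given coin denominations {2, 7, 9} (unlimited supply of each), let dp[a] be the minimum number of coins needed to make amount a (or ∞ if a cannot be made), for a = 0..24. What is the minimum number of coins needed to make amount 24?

5

 a  0  1  2  3  4  5  6  7  8  9 10 11 12 13 14 15 16 17 18 19 20 21 22 23 24
dp  0  -  1  -  2  -  3  1  4  1  5  2  6  3  2  4  2  5  2  6  3  3  4  3  5
(- denotes ∞ / unreachable)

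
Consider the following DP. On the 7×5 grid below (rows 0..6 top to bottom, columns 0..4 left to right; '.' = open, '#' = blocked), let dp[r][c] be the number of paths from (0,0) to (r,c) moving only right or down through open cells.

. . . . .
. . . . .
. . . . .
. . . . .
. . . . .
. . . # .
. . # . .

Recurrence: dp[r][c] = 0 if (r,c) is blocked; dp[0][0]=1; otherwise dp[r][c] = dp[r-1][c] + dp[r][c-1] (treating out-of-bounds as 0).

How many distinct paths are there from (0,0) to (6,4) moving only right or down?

70

r\c   0   1   2   3   4
  0   1   1   1   1   1
  1   1   2   3   4   5
  2   1   3   6  10  15
  3   1   4  10  20  35
  4   1   5  15  35  70
  5   1   6  21   0  70
  6   1   7   0   0  70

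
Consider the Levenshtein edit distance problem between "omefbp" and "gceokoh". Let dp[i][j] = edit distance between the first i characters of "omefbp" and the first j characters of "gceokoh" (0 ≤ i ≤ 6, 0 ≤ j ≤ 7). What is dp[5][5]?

4

   ''  g  c  e  o  k  o  h
''  0  1  2  3  4  5  6  7
 o  1  1  2  3  3  4  5  6
 m  2  2  2  3  4  4  5  6
 e  3  3  3  2  3  4  5  6
 f  4  4  4  3  3  4  5  6
 b  5  5  5  4  4  4  5  6
 p  6  6  6  5  5  5  5  6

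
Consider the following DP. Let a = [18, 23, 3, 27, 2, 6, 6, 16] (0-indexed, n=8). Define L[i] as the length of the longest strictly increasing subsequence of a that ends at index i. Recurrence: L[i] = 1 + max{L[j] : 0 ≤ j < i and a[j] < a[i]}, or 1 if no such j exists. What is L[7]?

   i    0    1    2    3    4    5    6    7
a[i]   18   23    3   27    2    6    6   16
L[i]    1    2    1    3    1    2    2    3

3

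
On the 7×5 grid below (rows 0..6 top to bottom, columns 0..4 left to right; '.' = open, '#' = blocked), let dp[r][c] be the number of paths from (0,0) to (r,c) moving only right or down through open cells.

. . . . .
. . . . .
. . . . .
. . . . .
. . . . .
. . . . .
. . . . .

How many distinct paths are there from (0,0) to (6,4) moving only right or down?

210

r\c   0   1   2   3   4
  0   1   1   1   1   1
  1   1   2   3   4   5
  2   1   3   6  10  15
  3   1   4  10  20  35
  4   1   5  15  35  70
  5   1   6  21  56 126
  6   1   7  28  84 210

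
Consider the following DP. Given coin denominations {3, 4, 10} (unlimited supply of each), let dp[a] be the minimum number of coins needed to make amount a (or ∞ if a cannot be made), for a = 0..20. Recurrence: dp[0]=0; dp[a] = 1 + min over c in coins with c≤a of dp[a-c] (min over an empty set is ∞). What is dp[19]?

 a  0  1  2  3  4  5  6  7  8  9 10 11 12 13 14 15 16 17 18 19 20
dp  0  -  -  1  1  -  2  2  2  3  1  3  3  2  2  4  3  3  3  4  2
(- denotes ∞ / unreachable)

4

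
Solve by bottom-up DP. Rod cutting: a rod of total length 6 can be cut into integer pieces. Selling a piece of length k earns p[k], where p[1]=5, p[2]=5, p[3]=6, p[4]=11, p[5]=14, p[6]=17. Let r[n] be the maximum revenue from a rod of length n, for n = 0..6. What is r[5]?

   n    0    1    2    3    4    5    6
r[n]    0    5   10   15   20   25   30

25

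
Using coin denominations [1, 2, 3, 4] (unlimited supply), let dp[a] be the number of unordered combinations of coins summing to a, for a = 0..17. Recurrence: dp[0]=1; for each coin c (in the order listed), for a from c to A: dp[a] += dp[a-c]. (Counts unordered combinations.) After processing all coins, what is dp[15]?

54

after  coin     0     1     2     3     4     5     6     7     8     9    10    11    12    13    14    15    16    17
          1     1     1     1     1     1     1     1     1     1     1     1     1     1     1     1     1     1     1
          2     1     1     2     2     3     3     4     4     5     5     6     6     7     7     8     8     9     9
          3     1     1     2     3     4     5     7     8    10    12    14    16    19    21    24    27    30    33
          4     1     1     2     3     5     6     9    11    15    18    23    27    34    39    47    54    64    72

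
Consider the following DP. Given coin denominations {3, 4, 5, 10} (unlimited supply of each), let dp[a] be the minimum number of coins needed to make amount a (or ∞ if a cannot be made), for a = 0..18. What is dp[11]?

3

 a  0  1  2  3  4  5  6  7  8  9 10 11 12 13 14 15 16 17 18
dp  0  -  -  1  1  1  2  2  2  2  1  3  3  2  2  2  3  3  3
(- denotes ∞ / unreachable)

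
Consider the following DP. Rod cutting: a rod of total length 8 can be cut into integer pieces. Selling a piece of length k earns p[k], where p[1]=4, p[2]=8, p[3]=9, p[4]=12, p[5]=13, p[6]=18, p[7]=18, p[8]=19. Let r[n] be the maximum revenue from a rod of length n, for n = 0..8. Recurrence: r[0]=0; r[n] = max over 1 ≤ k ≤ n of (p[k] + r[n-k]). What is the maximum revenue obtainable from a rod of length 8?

   n    0    1    2    3    4    5    6    7    8
r[n]    0    4    8   12   16   20   24   28   32

32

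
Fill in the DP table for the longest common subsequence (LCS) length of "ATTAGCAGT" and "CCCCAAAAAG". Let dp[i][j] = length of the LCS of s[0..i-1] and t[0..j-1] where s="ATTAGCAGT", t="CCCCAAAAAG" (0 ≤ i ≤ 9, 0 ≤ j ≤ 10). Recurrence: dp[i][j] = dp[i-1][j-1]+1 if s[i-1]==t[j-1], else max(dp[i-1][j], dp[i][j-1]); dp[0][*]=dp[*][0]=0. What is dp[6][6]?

2

   ''  C  C  C  C  A  A  A  A  A  G
''  0  0  0  0  0  0  0  0  0  0  0
 A  0  0  0  0  0  1  1  1  1  1  1
 T  0  0  0  0  0  1  1  1  1  1  1
 T  0  0  0  0  0  1  1  1  1  1  1
 A  0  0  0  0  0  1  2  2  2  2  2
 G  0  0  0  0  0  1  2  2  2  2  3
 C  0  1  1  1  1  1  2  2  2  2  3
 A  0  1  1  1  1  2  2  3  3  3  3
 G  0  1  1  1  1  2  2  3  3  3  4
 T  0  1  1  1  1  2  2  3  3  3  4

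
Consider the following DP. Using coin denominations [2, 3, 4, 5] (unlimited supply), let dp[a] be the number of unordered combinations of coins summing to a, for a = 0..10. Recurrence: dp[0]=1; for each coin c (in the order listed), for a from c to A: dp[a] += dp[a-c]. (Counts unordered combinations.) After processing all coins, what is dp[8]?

5

after  coin     0     1     2     3     4     5     6     7     8     9    10
          2     1     0     1     0     1     0     1     0     1     0     1
          3     1     0     1     1     1     1     2     1     2     2     2
          4     1     0     1     1     2     1     3     2     4     3     5
          5     1     0     1     1     2     2     3     3     5     5     7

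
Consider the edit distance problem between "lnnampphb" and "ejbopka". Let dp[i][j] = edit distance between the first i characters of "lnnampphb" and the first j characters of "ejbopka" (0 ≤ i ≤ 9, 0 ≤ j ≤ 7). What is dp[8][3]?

8

   ''  e  j  b  o  p  k  a
''  0  1  2  3  4  5  6  7
 l  1  1  2  3  4  5  6  7
 n  2  2  2  3  4  5  6  7
 n  3  3  3  3  4  5  6  7
 a  4  4  4  4  4  5  6  6
 m  5  5  5  5  5  5  6  7
 p  6  6  6  6  6  5  6  7
 p  7  7  7  7  7  6  6  7
 h  8  8  8  8  8  7  7  7
 b  9  9  9  8  9  8  8  8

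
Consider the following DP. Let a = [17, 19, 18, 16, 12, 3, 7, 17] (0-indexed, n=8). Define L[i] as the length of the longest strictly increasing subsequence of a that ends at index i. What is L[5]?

   i    0    1    2    3    4    5    6    7
a[i]   17   19   18   16   12    3    7   17
L[i]    1    2    2    1    1    1    2    3

1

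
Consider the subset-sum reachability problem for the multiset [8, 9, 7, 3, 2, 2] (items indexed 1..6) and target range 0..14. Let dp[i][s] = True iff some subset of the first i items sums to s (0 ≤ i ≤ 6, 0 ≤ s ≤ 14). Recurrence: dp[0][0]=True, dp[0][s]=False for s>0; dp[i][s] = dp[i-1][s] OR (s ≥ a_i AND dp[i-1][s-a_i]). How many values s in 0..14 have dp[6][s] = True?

13

i\s   0   1   2   3   4   5   6   7   8   9  10  11  12  13  14
  0   T   F   F   F   F   F   F   F   F   F   F   F   F   F   F
  1   T   F   F   F   F   F   F   F   T   F   F   F   F   F   F
  2   T   F   F   F   F   F   F   F   T   T   F   F   F   F   F
  3   T   F   F   F   F   F   F   T   T   T   F   F   F   F   F
  4   T   F   F   T   F   F   F   T   T   T   T   T   T   F   F
  5   T   F   T   T   F   T   F   T   T   T   T   T   T   T   T
  6   T   F   T   T   T   T   F   T   T   T   T   T   T   T   T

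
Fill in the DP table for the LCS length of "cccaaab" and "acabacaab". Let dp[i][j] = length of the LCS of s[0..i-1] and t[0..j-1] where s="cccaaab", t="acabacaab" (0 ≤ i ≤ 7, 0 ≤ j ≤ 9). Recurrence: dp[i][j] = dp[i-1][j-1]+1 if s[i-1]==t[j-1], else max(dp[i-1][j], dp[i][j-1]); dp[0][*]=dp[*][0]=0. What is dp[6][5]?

   ''  a  c  a  b  a  c  a  a  b
''  0  0  0  0  0  0  0  0  0  0
 c  0  0  1  1  1  1  1  1  1  1
 c  0  0  1  1  1  1  2  2  2  2
 c  0  0  1  1  1  1  2  2  2  2
 a  0  1  1  2  2  2  2  3  3  3
 a  0  1  1  2  2  3  3  3  4  4
 a  0  1  1  2  2  3  3  4  4  4
 b  0  1  1  2  3  3  3  4  4  5

3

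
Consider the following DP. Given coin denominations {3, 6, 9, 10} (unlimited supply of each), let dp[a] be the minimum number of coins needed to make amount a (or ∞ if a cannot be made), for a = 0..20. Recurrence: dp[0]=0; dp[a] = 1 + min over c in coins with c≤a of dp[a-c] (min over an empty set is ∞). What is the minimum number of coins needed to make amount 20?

2

 a  0  1  2  3  4  5  6  7  8  9 10 11 12 13 14 15 16 17 18 19 20
dp  0  -  -  1  -  -  1  -  -  1  1  -  2  2  -  2  2  -  2  2  2
(- denotes ∞ / unreachable)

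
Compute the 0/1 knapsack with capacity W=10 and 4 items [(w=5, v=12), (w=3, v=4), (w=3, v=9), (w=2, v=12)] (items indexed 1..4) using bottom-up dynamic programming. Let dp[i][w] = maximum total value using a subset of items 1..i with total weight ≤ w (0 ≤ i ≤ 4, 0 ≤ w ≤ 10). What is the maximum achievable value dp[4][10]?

i\w   0   1   2   3   4   5   6   7   8   9  10
  0   0   0   0   0   0   0   0   0   0   0   0
  1   0   0   0   0   0  12  12  12  12  12  12
  2   0   0   0   4   4  12  12  12  16  16  16
  3   0   0   0   9   9  12  13  13  21  21  21
  4   0   0  12  12  12  21  21  24  25  25  33

33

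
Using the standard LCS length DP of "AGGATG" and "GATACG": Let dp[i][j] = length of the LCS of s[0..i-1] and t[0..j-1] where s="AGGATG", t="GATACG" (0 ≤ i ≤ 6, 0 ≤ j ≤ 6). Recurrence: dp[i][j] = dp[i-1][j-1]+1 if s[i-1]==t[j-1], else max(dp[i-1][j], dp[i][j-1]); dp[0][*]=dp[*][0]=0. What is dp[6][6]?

   ''  G  A  T  A  C  G
''  0  0  0  0  0  0  0
 A  0  0  1  1  1  1  1
 G  0  1  1  1  1  1  2
 G  0  1  1  1  1  1  2
 A  0  1  2  2  2  2  2
 T  0  1  2  3  3  3  3
 G  0  1  2  3  3  3  4

4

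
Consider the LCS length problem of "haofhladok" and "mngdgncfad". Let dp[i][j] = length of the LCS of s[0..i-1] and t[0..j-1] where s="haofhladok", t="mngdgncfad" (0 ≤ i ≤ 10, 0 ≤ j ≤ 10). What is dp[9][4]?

1

   ''  m  n  g  d  g  n  c  f  a  d
''  0  0  0  0  0  0  0  0  0  0  0
 h  0  0  0  0  0  0  0  0  0  0  0
 a  0  0  0  0  0  0  0  0  0  1  1
 o  0  0  0  0  0  0  0  0  0  1  1
 f  0  0  0  0  0  0  0  0  1  1  1
 h  0  0  0  0  0  0  0  0  1  1  1
 l  0  0  0  0  0  0  0  0  1  1  1
 a  0  0  0  0  0  0  0  0  1  2  2
 d  0  0  0  0  1  1  1  1  1  2  3
 o  0  0  0  0  1  1  1  1  1  2  3
 k  0  0  0  0  1  1  1  1  1  2  3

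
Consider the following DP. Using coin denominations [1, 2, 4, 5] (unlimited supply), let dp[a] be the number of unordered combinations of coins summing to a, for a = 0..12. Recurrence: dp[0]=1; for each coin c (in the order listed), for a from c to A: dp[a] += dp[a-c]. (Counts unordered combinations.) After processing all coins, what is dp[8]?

11

after  coin     0     1     2     3     4     5     6     7     8     9    10    11    12
          1     1     1     1     1     1     1     1     1     1     1     1     1     1
          2     1     1     2     2     3     3     4     4     5     5     6     6     7
          4     1     1     2     2     4     4     6     6     9     9    12    12    16
          5     1     1     2     2     4     5     7     8    11    13    17    19    24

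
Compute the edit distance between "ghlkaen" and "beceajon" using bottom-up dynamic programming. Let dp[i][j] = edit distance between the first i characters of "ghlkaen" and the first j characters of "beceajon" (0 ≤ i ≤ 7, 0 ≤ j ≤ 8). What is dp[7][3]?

6

   ''  b  e  c  e  a  j  o  n
''  0  1  2  3  4  5  6  7  8
 g  1  1  2  3  4  5  6  7  8
 h  2  2  2  3  4  5  6  7  8
 l  3  3  3  3  4  5  6  7  8
 k  4  4  4  4  4  5  6  7  8
 a  5  5  5  5  5  4  5  6  7
 e  6  6  5  6  5  5  5  6  7
 n  7  7  6  6  6  6  6  6  6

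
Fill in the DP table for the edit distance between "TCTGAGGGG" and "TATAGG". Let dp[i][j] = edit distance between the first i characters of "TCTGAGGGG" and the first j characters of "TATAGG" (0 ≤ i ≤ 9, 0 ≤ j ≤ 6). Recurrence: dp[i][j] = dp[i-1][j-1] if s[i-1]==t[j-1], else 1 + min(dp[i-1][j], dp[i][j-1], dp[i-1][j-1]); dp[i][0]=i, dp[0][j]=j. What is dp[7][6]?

2

   ''  T  A  T  A  G  G
''  0  1  2  3  4  5  6
 T  1  0  1  2  3  4  5
 C  2  1  1  2  3  4  5
 T  3  2  2  1  2  3  4
 G  4  3  3  2  2  2  3
 A  5  4  3  3  2  3  3
 G  6  5  4  4  3  2  3
 G  7  6  5  5  4  3  2
 G  8  7  6  6  5  4  3
 G  9  8  7  7  6  5  4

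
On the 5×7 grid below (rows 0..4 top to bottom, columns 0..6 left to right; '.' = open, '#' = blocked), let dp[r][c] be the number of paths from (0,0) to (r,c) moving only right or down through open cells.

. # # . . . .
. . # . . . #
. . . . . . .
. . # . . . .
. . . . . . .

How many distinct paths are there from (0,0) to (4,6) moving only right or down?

24

r\c   0   1   2   3   4   5   6
  0   1   0   0   0   0   0   0
  1   1   1   0   0   0   0   0
  2   1   2   2   2   2   2   2
  3   1   3   0   2   4   6   8
  4   1   4   4   6  10  16  24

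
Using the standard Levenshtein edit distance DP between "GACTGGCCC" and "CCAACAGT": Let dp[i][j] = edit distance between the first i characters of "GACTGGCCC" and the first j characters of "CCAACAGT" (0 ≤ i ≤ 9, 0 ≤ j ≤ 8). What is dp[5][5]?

5

   ''  C  C  A  A  C  A  G  T
''  0  1  2  3  4  5  6  7  8
 G  1  1  2  3  4  5  6  6  7
 A  2  2  2  2  3  4  5  6  7
 C  3  2  2  3  3  3  4  5  6
 T  4  3  3  3  4  4  4  5  5
 G  5  4  4  4  4  5  5  4  5
 G  6  5  5  5  5  5  6  5  5
 C  7  6  5  6  6  5  6  6  6
 C  8  7  6  6  7  6  6  7  7
 C  9  8  7  7  7  7  7  7  8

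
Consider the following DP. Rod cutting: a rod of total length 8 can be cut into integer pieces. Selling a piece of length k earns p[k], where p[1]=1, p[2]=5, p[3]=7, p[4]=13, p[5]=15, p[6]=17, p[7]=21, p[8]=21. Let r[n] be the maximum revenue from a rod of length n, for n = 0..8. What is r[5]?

   n    0    1    2    3    4    5    6    7    8
r[n]    0    1    5    7   13   15   18   21   26

15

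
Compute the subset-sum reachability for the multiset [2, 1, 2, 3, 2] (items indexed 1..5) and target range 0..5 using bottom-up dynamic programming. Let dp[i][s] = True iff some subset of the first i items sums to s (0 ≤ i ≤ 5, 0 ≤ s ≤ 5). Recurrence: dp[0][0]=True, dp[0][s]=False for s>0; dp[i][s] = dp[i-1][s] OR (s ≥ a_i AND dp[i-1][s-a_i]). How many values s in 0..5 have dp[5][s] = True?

i\s   0   1   2   3   4   5
  0   T   F   F   F   F   F
  1   T   F   T   F   F   F
  2   T   T   T   T   F   F
  3   T   T   T   T   T   T
  4   T   T   T   T   T   T
  5   T   T   T   T   T   T

6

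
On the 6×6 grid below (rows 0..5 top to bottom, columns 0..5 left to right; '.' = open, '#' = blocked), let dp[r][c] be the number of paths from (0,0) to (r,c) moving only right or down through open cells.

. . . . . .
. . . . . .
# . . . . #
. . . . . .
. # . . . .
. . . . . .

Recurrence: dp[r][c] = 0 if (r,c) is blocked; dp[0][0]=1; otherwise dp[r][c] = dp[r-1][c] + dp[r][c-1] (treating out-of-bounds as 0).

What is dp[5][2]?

7

r\c   0   1   2   3   4   5
  0   1   1   1   1   1   1
  1   1   2   3   4   5   6
  2   0   2   5   9  14   0
  3   0   2   7  16  30  30
  4   0   0   7  23  53  83
  5   0   0   7  30  83 166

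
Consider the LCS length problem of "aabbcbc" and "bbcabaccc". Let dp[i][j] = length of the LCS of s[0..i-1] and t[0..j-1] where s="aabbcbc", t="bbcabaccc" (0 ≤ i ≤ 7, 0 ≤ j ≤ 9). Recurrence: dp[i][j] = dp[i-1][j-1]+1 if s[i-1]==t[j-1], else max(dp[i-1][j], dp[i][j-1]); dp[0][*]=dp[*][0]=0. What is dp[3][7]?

2

   ''  b  b  c  a  b  a  c  c  c
''  0  0  0  0  0  0  0  0  0  0
 a  0  0  0  0  1  1  1  1  1  1
 a  0  0  0  0  1  1  2  2  2  2
 b  0  1  1  1  1  2  2  2  2  2
 b  0  1  2  2  2  2  2  2  2  2
 c  0  1  2  3  3  3  3  3  3  3
 b  0  1  2  3  3  4  4  4  4  4
 c  0  1  2  3  3  4  4  5  5  5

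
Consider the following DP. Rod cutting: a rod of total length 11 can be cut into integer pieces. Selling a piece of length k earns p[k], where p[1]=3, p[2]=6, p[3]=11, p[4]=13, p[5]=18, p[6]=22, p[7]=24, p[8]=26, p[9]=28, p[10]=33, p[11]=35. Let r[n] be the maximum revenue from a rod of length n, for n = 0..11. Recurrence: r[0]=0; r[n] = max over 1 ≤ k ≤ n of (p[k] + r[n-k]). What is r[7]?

25

   n    0    1    2    3    4    5    6    7    8    9   10   11
r[n]    0    3    6   11   14   18   22   25   29   33   36   40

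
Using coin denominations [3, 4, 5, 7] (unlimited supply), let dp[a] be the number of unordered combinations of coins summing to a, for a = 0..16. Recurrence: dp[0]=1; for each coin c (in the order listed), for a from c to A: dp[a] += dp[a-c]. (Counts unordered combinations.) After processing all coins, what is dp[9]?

after  coin     0     1     2     3     4     5     6     7     8     9    10    11    12    13    14    15    16
          3     1     0     0     1     0     0     1     0     0     1     0     0     1     0     0     1     0
          4     1     0     0     1     1     0     1     1     1     1     1     1     2     1     1     2     2
          5     1     0     0     1     1     1     1     1     2     2     2     2     3     3     3     4     4
          7     1     0     0     1     1     1     1     2     2     2     3     3     4     4     5     6     6

2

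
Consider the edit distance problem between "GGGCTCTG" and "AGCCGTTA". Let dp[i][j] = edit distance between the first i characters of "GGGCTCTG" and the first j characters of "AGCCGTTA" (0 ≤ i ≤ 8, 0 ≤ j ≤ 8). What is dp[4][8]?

   ''  A  G  C  C  G  T  T  A
''  0  1  2  3  4  5  6  7  8
 G  1  1  1  2  3  4  5  6  7
 G  2  2  1  2  3  3  4  5  6
 G  3  3  2  2  3  3  4  5  6
 C  4  4  3  2  2  3  4  5  6
 T  5  5  4  3  3  3  3  4  5
 C  6  6  5  4  3  4  4  4  5
 T  7  7  6  5  4  4  4  4  5
 G  8  8  7  6  5  4  5  5  5

6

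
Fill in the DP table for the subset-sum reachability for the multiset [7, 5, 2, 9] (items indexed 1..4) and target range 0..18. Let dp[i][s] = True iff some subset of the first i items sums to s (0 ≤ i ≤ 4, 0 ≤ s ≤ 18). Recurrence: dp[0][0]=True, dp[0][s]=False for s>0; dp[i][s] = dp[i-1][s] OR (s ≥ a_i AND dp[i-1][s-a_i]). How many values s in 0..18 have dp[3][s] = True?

i\s   0   1   2   3   4   5   6   7   8   9  10  11  12  13  14  15  16  17  18
  0   T   F   F   F   F   F   F   F   F   F   F   F   F   F   F   F   F   F   F
  1   T   F   F   F   F   F   F   T   F   F   F   F   F   F   F   F   F   F   F
  2   T   F   F   F   F   T   F   T   F   F   F   F   T   F   F   F   F   F   F
  3   T   F   T   F   F   T   F   T   F   T   F   F   T   F   T   F   F   F   F
  4   T   F   T   F   F   T   F   T   F   T   F   T   T   F   T   F   T   F   T

7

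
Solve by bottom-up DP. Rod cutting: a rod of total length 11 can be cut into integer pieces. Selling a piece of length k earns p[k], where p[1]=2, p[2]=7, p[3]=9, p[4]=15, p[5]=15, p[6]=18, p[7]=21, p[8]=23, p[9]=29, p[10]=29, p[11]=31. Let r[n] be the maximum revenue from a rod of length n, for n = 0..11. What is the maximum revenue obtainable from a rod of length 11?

   n    0    1    2    3    4    5    6    7    8    9   10   11
r[n]    0    2    7    9   15   17   22   24   30   32   37   39

39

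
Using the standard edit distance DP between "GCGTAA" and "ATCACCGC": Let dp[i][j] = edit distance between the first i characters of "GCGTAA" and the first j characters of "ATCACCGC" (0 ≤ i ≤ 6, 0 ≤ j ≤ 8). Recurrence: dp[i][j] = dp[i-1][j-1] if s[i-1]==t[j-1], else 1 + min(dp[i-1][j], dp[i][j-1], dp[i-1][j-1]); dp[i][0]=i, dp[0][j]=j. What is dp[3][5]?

   ''  A  T  C  A  C  C  G  C
''  0  1  2  3  4  5  6  7  8
 G  1  1  2  3  4  5  6  6  7
 C  2  2  2  2  3  4  5  6  6
 G  3  3  3  3  3  4  5  5  6
 T  4  4  3  4  4  4  5  6  6
 A  5  4  4  4  4  5  5  6  7
 A  6  5  5  5  4  5  6  6  7

4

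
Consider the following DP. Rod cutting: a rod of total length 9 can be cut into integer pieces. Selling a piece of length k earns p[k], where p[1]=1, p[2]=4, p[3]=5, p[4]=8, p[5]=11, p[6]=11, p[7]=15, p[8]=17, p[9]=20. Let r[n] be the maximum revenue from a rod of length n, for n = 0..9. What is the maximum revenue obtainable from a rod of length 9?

   n    0    1    2    3    4    5    6    7    8    9
r[n]    0    1    4    5    8   11   12   15   17   20

20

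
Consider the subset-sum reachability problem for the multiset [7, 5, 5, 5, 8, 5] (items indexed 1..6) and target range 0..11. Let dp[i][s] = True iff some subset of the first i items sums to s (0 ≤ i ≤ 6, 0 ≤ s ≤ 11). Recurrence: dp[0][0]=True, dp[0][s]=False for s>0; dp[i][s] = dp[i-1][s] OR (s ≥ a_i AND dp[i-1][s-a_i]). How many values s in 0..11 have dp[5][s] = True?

i\s   0   1   2   3   4   5   6   7   8   9  10  11
  0   T   F   F   F   F   F   F   F   F   F   F   F
  1   T   F   F   F   F   F   F   T   F   F   F   F
  2   T   F   F   F   F   T   F   T   F   F   F   F
  3   T   F   F   F   F   T   F   T   F   F   T   F
  4   T   F   F   F   F   T   F   T   F   F   T   F
  5   T   F   F   F   F   T   F   T   T   F   T   F
  6   T   F   F   F   F   T   F   T   T   F   T   F

5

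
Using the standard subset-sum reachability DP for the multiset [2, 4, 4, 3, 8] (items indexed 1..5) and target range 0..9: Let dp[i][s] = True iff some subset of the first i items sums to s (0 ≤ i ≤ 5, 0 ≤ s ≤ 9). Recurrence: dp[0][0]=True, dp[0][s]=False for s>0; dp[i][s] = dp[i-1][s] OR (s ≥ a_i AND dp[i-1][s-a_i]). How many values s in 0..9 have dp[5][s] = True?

9

i\s   0   1   2   3   4   5   6   7   8   9
  0   T   F   F   F   F   F   F   F   F   F
  1   T   F   T   F   F   F   F   F   F   F
  2   T   F   T   F   T   F   T   F   F   F
  3   T   F   T   F   T   F   T   F   T   F
  4   T   F   T   T   T   T   T   T   T   T
  5   T   F   T   T   T   T   T   T   T   T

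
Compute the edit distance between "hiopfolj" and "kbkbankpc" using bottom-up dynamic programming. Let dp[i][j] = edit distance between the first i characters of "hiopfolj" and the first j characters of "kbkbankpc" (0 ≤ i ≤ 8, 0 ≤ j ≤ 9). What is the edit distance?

   ''  k  b  k  b  a  n  k  p  c
''  0  1  2  3  4  5  6  7  8  9
 h  1  1  2  3  4  5  6  7  8  9
 i  2  2  2  3  4  5  6  7  8  9
 o  3  3  3  3  4  5  6  7  8  9
 p  4  4  4  4  4  5  6  7  7  8
 f  5  5  5  5  5  5  6  7  8  8
 o  6  6  6  6  6  6  6  7  8  9
 l  7  7  7  7  7  7  7  7  8  9
 j  8  8  8  8  8  8  8  8  8  9

9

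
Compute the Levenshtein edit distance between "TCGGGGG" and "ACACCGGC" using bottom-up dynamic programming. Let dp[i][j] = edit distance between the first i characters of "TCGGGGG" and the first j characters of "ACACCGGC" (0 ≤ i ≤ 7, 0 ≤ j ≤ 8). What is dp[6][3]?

5

   ''  A  C  A  C  C  G  G  C
''  0  1  2  3  4  5  6  7  8
 T  1  1  2  3  4  5  6  7  8
 C  2  2  1  2  3  4  5  6  7
 G  3  3  2  2  3  4  4  5  6
 G  4  4  3  3  3  4  4  4  5
 G  5  5  4  4  4  4  4  4  5
 G  6  6  5  5  5  5  4  4  5
 G  7  7  6  6  6  6  5  4  5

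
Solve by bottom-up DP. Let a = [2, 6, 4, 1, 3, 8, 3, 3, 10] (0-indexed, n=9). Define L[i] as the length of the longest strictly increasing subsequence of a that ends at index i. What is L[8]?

4

   i    0    1    2    3    4    5    6    7    8
a[i]    2    6    4    1    3    8    3    3   10
L[i]    1    2    2    1    2    3    2    2    4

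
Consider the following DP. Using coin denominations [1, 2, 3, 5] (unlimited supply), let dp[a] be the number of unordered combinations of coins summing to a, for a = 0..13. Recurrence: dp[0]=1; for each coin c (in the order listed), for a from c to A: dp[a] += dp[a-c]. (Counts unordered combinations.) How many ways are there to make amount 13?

after  coin     0     1     2     3     4     5     6     7     8     9    10    11    12    13
          1     1     1     1     1     1     1     1     1     1     1     1     1     1     1
          2     1     1     2     2     3     3     4     4     5     5     6     6     7     7
          3     1     1     2     3     4     5     7     8    10    12    14    16    19    21
          5     1     1     2     3     4     6     8    10    13    16    20    24    29    34

34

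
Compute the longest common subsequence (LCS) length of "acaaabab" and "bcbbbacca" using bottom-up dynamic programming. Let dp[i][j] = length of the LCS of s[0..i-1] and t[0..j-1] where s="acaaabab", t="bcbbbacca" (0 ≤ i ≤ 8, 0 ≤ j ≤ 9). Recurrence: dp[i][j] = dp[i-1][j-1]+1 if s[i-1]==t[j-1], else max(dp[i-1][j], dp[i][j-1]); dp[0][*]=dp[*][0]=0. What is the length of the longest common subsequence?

3

   ''  b  c  b  b  b  a  c  c  a
''  0  0  0  0  0  0  0  0  0  0
 a  0  0  0  0  0  0  1  1  1  1
 c  0  0  1  1  1  1  1  2  2  2
 a  0  0  1  1  1  1  2  2  2  3
 a  0  0  1  1  1  1  2  2  2  3
 a  0  0  1  1  1  1  2  2  2  3
 b  0  1  1  2  2  2  2  2  2  3
 a  0  1  1  2  2  2  3  3  3  3
 b  0  1  1  2  3  3  3  3  3  3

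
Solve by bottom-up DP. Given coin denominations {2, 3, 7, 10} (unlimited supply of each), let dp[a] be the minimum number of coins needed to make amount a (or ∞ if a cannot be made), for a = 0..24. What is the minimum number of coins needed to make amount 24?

 a  0  1  2  3  4  5  6  7  8  9 10 11 12 13 14 15 16 17 18 19 20 21 22 23 24
dp  0  -  1  1  2  2  2  1  3  2  1  3  2  2  2  3  3  2  4  3  2  3  3  3  3
(- denotes ∞ / unreachable)

3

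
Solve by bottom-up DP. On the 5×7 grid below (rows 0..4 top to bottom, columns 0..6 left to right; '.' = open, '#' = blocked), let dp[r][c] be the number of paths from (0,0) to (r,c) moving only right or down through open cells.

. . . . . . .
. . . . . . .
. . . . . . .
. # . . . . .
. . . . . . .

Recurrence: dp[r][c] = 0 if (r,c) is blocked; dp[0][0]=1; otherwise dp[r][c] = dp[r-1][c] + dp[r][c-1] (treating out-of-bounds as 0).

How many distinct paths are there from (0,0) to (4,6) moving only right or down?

r\c   0   1   2   3   4   5   6
  0   1   1   1   1   1   1   1
  1   1   2   3   4   5   6   7
  2   1   3   6  10  15  21  28
  3   1   0   6  16  31  52  80
  4   1   1   7  23  54 106 186

186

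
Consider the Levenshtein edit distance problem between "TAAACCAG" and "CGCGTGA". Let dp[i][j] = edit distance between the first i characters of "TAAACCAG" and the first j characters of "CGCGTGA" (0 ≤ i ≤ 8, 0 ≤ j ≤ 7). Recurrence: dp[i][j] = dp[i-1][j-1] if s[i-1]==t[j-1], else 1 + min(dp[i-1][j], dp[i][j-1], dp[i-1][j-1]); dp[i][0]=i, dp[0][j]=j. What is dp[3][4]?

   ''  C  G  C  G  T  G  A
''  0  1  2  3  4  5  6  7
 T  1  1  2  3  4  4  5  6
 A  2  2  2  3  4  5  5  5
 A  3  3  3  3  4  5  6  5
 A  4  4  4  4  4  5  6  6
 C  5  4  5  4  5  5  6  7
 C  6  5  5  5  5  6  6  7
 A  7  6  6  6  6  6  7  6
 G  8  7  6  7  6  7  6  7

4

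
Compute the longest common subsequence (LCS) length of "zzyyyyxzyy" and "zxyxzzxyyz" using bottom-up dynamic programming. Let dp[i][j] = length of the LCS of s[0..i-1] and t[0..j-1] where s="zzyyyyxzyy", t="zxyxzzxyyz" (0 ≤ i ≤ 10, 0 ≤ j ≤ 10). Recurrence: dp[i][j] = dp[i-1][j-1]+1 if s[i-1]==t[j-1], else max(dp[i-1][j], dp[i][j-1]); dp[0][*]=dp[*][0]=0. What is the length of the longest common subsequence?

6

   ''  z  x  y  x  z  z  x  y  y  z
''  0  0  0  0  0  0  0  0  0  0  0
 z  0  1  1  1  1  1  1  1  1  1  1
 z  0  1  1  1  1  2  2  2  2  2  2
 y  0  1  1  2  2  2  2  2  3  3  3
 y  0  1  1  2  2  2  2  2  3  4  4
 y  0  1  1  2  2  2  2  2  3  4  4
 y  0  1  1  2  2  2  2  2  3  4  4
 x  0  1  2  2  3  3  3  3  3  4  4
 z  0  1  2  2  3  4  4  4  4  4  5
 y  0  1  2  3  3  4  4  4  5  5  5
 y  0  1  2  3  3  4  4  4  5  6  6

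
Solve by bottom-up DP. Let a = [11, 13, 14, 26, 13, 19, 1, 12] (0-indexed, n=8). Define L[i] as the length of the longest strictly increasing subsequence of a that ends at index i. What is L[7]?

   i    0    1    2    3    4    5    6    7
a[i]   11   13   14   26   13   19    1   12
L[i]    1    2    3    4    2    4    1    2

2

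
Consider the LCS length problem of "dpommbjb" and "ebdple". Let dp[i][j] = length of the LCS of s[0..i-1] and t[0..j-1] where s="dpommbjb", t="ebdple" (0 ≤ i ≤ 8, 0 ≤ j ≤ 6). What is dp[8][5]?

   ''  e  b  d  p  l  e
''  0  0  0  0  0  0  0
 d  0  0  0  1  1  1  1
 p  0  0  0  1  2  2  2
 o  0  0  0  1  2  2  2
 m  0  0  0  1  2  2  2
 m  0  0  0  1  2  2  2
 b  0  0  1  1  2  2  2
 j  0  0  1  1  2  2  2
 b  0  0  1  1  2  2  2

2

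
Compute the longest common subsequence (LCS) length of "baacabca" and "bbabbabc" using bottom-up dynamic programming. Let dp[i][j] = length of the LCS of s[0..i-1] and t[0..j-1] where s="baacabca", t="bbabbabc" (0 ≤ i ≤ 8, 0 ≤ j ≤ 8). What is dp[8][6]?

4

   ''  b  b  a  b  b  a  b  c
''  0  0  0  0  0  0  0  0  0
 b  0  1  1  1  1  1  1  1  1
 a  0  1  1  2  2  2  2  2  2
 a  0  1  1  2  2  2  3  3  3
 c  0  1  1  2  2  2  3  3  4
 a  0  1  1  2  2  2  3  3  4
 b  0  1  2  2  3  3  3  4  4
 c  0  1  2  2  3  3  3  4  5
 a  0  1  2  3  3  3  4  4  5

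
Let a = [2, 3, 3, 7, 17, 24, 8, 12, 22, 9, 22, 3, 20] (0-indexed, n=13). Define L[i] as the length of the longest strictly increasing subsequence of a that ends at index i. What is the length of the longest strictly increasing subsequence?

   i    0    1    2    3    4    5    6    7    8    9   10   11   12
a[i]    2    3    3    7   17   24    8   12   22    9   22    3   20
L[i]    1    2    2    3    4    5    4    5    6    5    6    2    6

6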